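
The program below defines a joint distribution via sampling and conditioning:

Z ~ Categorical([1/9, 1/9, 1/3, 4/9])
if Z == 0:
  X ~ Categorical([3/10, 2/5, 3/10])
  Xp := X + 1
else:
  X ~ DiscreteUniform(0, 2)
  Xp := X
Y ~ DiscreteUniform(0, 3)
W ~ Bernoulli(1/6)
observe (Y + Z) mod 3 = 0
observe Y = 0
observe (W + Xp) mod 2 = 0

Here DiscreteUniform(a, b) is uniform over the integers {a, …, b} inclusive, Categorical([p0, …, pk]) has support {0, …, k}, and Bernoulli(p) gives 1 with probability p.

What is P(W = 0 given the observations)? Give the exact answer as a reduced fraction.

P(W = 0 | obs) = 230/259

Enumerate traces; 6 have nonzero weight after conditioning:
  (Z=0, X=0, Y=0, W=1) weight 1/720
  (Z=0, X=1, Y=0, W=0) weight 1/108
  (Z=0, X=2, Y=0, W=1) weight 1/720
  (Z=3, X=0, Y=0, W=0) weight 5/162
  (Z=3, X=1, Y=0, W=1) weight 1/162
  (Z=3, X=2, Y=0, W=0) weight 5/162
Group by W:
  weight(W=0) = 23/324
  weight(W=1) = 29/3240
Total weight = 23/324 + 29/3240 = 259/3240
P(W=0 | obs) = 23/324 / 259/3240 = 230/259
P(W=1 | obs) = 29/3240 / 259/3240 = 29/259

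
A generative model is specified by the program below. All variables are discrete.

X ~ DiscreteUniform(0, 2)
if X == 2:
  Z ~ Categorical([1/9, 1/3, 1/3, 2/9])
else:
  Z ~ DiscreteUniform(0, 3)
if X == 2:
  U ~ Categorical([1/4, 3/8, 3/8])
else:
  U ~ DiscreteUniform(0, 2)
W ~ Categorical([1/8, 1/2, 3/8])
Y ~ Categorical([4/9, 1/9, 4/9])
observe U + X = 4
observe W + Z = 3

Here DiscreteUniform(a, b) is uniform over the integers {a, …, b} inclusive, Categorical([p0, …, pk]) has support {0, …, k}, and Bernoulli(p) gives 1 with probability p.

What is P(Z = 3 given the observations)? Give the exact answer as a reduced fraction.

P(Z = 3 | obs) = 2/23

Enumerate traces; 9 have nonzero weight after conditioning:
  (X=2, Z=1, U=2, W=2, Y=0) weight 1/144
  (X=2, Z=1, U=2, W=2, Y=1) weight 1/576
  (X=2, Z=1, U=2, W=2, Y=2) weight 1/144
  (X=2, Z=2, U=2, W=1, Y=0) weight 1/108
  (X=2, Z=2, U=2, W=1, Y=1) weight 1/432
  (X=2, Z=2, U=2, W=1, Y=2) weight 1/108
  (X=2, Z=3, U=2, W=0, Y=0) weight 1/648
  (X=2, Z=3, U=2, W=0, Y=1) weight 1/2592
  … 1 more
Group by Z:
  weight(Z=1) = 1/64
  weight(Z=2) = 1/48
  weight(Z=3) = 1/288
Total weight = 1/64 + 1/48 + 1/288 = 23/576
P(Z=1 | obs) = 1/64 / 23/576 = 9/23
P(Z=2 | obs) = 1/48 / 23/576 = 12/23
P(Z=3 | obs) = 1/288 / 23/576 = 2/23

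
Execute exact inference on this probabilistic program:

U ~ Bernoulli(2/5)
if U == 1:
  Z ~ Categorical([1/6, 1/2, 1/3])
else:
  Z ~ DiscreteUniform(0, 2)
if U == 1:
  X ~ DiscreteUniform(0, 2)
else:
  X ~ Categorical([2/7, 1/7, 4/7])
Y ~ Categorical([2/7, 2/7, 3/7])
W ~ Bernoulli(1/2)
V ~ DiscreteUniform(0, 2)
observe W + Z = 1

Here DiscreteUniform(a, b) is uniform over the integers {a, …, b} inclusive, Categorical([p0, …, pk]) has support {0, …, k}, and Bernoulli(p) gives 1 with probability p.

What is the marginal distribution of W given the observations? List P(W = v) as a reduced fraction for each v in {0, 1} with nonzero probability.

P(W=0) = 3/5, P(W=1) = 2/5

Enumerate traces; 108 have nonzero weight after conditioning:
  (U=0, Z=0, X=0, Y=0, W=1, V=0) weight 2/735
  (U=0, Z=0, X=0, Y=0, W=1, V=1) weight 2/735
  (U=0, Z=0, X=0, Y=0, W=1, V=2) weight 2/735
  (U=0, Z=0, X=0, Y=1, W=1, V=0) weight 2/735
  (U=0, Z=0, X=0, Y=1, W=1, V=1) weight 2/735
  (U=0, Z=0, X=0, Y=1, W=1, V=2) weight 2/735
  (U=0, Z=0, X=0, Y=2, W=1, V=0) weight 1/245
  (U=0, Z=0, X=0, Y=2, W=1, V=1) weight 1/245
  (U=0, Z=1, X=0, Y=0, W=0, V=0) weight 2/735
  … 99 more
Group by W:
  weight(W=0) = 1/5
  weight(W=1) = 2/15
Total weight = 1/5 + 2/15 = 1/3
P(W=0 | obs) = 1/5 / 1/3 = 3/5
P(W=1 | obs) = 2/15 / 1/3 = 2/5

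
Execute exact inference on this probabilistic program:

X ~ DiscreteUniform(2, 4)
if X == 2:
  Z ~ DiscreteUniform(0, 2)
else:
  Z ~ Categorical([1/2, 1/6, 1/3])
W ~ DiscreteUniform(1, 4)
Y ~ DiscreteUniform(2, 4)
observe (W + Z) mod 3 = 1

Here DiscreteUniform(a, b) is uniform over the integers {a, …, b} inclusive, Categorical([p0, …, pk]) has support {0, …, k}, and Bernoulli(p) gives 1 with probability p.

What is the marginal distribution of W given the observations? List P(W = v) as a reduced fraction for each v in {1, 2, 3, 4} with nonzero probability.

Enumerate traces; 36 have nonzero weight after conditioning:
  (X=2, Z=0, W=1, Y=2) weight 1/108
  (X=2, Z=0, W=1, Y=3) weight 1/108
  (X=2, Z=0, W=1, Y=4) weight 1/108
  (X=2, Z=0, W=4, Y=2) weight 1/108
  (X=2, Z=0, W=4, Y=3) weight 1/108
  (X=2, Z=0, W=4, Y=4) weight 1/108
  (X=2, Z=1, W=3, Y=2) weight 1/108
  (X=2, Z=1, W=3, Y=3) weight 1/108
  (X=2, Z=2, W=2, Y=2) weight 1/108
  … 27 more
Group by W:
  weight(W=1) = 1/9
  weight(W=2) = 1/12
  weight(W=3) = 1/18
  weight(W=4) = 1/9
Total weight = 1/9 + 1/12 + 1/18 + 1/9 = 13/36
P(W=1 | obs) = 1/9 / 13/36 = 4/13
P(W=2 | obs) = 1/12 / 13/36 = 3/13
P(W=3 | obs) = 1/18 / 13/36 = 2/13
P(W=4 | obs) = 1/9 / 13/36 = 4/13

P(W=1) = 4/13, P(W=2) = 3/13, P(W=3) = 2/13, P(W=4) = 4/13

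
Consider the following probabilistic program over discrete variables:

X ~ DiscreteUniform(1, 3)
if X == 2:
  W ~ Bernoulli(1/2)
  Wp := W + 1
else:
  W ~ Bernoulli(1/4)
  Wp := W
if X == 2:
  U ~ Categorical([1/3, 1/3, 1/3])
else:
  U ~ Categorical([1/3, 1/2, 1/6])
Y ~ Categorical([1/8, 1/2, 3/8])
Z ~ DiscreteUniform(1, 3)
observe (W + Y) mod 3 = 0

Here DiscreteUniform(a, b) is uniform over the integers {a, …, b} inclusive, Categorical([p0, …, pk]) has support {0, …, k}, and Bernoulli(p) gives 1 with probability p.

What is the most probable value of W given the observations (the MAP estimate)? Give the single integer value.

argmax_v P(W = v | obs) = 1

Enumerate traces; 54 have nonzero weight after conditioning:
  (X=1, W=0, U=0, Y=0, Z=1) weight 1/288
  (X=1, W=0, U=0, Y=0, Z=2) weight 1/288
  (X=1, W=0, U=0, Y=0, Z=3) weight 1/288
  (X=1, W=0, U=1, Y=0, Z=1) weight 1/192
  (X=1, W=0, U=1, Y=0, Z=2) weight 1/192
  (X=1, W=0, U=1, Y=0, Z=3) weight 1/192
  (X=1, W=0, U=2, Y=0, Z=1) weight 1/576
  (X=1, W=0, U=2, Y=0, Z=2) weight 1/576
  (X=1, W=1, U=0, Y=2, Z=1) weight 1/288
  … 45 more
Group by W:
  weight(W=0) = 1/12
  weight(W=1) = 1/8
Total weight = 1/12 + 1/8 = 5/24
P(W=0 | obs) = 1/12 / 5/24 = 2/5
P(W=1 | obs) = 1/8 / 5/24 = 3/5
argmax = 1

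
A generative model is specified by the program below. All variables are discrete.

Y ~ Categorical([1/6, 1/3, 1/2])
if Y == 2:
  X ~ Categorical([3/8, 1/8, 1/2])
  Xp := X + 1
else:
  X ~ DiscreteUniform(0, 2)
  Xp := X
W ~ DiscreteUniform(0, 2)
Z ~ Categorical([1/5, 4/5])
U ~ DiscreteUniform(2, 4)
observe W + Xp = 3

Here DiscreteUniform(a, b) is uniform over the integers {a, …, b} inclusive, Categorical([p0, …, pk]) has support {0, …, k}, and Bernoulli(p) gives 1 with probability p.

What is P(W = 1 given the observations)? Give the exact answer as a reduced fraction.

Enumerate traces; 42 have nonzero weight after conditioning:
  (Y=0, X=1, W=2, Z=0, U=2) weight 1/810
  (Y=0, X=1, W=2, Z=0, U=3) weight 1/810
  (Y=0, X=1, W=2, Z=0, U=4) weight 1/810
  (Y=0, X=1, W=2, Z=1, U=2) weight 2/405
  (Y=0, X=1, W=2, Z=1, U=3) weight 2/405
  (Y=0, X=1, W=2, Z=1, U=4) weight 2/405
  (Y=0, X=2, W=1, Z=0, U=2) weight 1/810
  (Y=0, X=2, W=1, Z=0, U=3) weight 1/810
  (Y=2, X=2, W=0, Z=0, U=2) weight 1/180
  … 33 more
Group by W:
  weight(W=0) = 1/12
  weight(W=1) = 11/144
  weight(W=2) = 17/144
Total weight = 1/12 + 11/144 + 17/144 = 5/18
P(W=0 | obs) = 1/12 / 5/18 = 3/10
P(W=1 | obs) = 11/144 / 5/18 = 11/40
P(W=2 | obs) = 17/144 / 5/18 = 17/40

P(W = 1 | obs) = 11/40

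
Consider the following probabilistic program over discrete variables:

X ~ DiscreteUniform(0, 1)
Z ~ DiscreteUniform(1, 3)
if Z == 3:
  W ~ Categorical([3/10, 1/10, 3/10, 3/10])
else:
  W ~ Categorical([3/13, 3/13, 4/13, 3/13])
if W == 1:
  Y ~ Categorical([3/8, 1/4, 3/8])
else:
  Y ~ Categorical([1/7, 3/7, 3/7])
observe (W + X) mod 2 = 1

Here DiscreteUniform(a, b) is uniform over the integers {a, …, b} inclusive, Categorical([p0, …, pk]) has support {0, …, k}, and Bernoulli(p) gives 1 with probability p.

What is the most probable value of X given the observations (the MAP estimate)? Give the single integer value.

argmax_v P(X = v | obs) = 1

Enumerate traces; 36 have nonzero weight after conditioning:
  (X=0, Z=1, W=1, Y=0) weight 3/208
  (X=0, Z=1, W=1, Y=1) weight 1/104
  (X=0, Z=1, W=1, Y=2) weight 3/208
  (X=0, Z=1, W=3, Y=0) weight 1/182
  (X=0, Z=1, W=3, Y=1) weight 3/182
  (X=0, Z=1, W=3, Y=2) weight 3/182
  (X=0, Z=2, W=1, Y=0) weight 3/208
  (X=0, Z=2, W=1, Y=1) weight 1/104
  (X=1, Z=1, W=0, Y=0) weight 1/182
  … 27 more
Group by X:
  weight(X=0) = 43/195
  weight(X=1) = 109/390
Total weight = 43/195 + 109/390 = 1/2
P(X=0 | obs) = 43/195 / 1/2 = 86/195
P(X=1 | obs) = 109/390 / 1/2 = 109/195
argmax = 1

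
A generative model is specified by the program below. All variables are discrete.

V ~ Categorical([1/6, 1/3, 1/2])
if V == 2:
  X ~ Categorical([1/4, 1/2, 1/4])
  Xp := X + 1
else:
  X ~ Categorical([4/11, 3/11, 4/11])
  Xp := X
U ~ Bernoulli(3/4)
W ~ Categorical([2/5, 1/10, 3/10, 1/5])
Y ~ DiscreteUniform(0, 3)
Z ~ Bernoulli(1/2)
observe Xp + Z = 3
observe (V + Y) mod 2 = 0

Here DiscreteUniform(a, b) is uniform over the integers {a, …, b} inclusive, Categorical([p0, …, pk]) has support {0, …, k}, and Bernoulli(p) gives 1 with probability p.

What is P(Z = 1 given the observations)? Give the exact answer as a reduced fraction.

P(Z = 1 | obs) = 38/49

Enumerate traces; 64 have nonzero weight after conditioning:
  (V=0, X=2, U=0, W=0, Y=0, Z=1) weight 1/1320
  (V=0, X=2, U=0, W=0, Y=2, Z=1) weight 1/1320
  (V=0, X=2, U=0, W=1, Y=0, Z=1) weight 1/5280
  (V=0, X=2, U=0, W=1, Y=2, Z=1) weight 1/5280
  (V=0, X=2, U=0, W=2, Y=0, Z=1) weight 1/1760
  (V=0, X=2, U=0, W=2, Y=2, Z=1) weight 1/1760
  (V=0, X=2, U=0, W=3, Y=0, Z=1) weight 1/2640
  (V=0, X=2, U=0, W=3, Y=2, Z=1) weight 1/2640
  (V=2, X=2, U=0, W=0, Y=0, Z=0) weight 1/640
  … 55 more
Group by Z:
  weight(Z=0) = 1/32
  weight(Z=1) = 19/176
Total weight = 1/32 + 19/176 = 49/352
P(Z=0 | obs) = 1/32 / 49/352 = 11/49
P(Z=1 | obs) = 19/176 / 49/352 = 38/49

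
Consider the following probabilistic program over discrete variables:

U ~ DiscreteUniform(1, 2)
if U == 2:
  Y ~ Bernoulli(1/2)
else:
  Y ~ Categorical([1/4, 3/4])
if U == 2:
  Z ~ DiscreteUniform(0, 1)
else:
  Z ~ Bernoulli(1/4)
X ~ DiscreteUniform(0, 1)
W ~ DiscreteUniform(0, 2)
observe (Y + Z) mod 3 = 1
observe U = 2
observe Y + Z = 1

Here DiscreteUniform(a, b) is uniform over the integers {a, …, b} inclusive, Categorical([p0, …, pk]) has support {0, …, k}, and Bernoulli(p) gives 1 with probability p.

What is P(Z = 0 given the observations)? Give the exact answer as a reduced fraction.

Enumerate traces; 12 have nonzero weight after conditioning:
  (U=2, Y=0, Z=1, X=0, W=0) weight 1/48
  (U=2, Y=0, Z=1, X=0, W=1) weight 1/48
  (U=2, Y=0, Z=1, X=0, W=2) weight 1/48
  (U=2, Y=0, Z=1, X=1, W=0) weight 1/48
  (U=2, Y=0, Z=1, X=1, W=1) weight 1/48
  (U=2, Y=0, Z=1, X=1, W=2) weight 1/48
  (U=2, Y=1, Z=0, X=0, W=0) weight 1/48
  (U=2, Y=1, Z=0, X=0, W=1) weight 1/48
  … 4 more
Group by Z:
  weight(Z=0) = 1/8
  weight(Z=1) = 1/8
Total weight = 1/8 + 1/8 = 1/4
P(Z=0 | obs) = 1/8 / 1/4 = 1/2
P(Z=1 | obs) = 1/8 / 1/4 = 1/2

P(Z = 0 | obs) = 1/2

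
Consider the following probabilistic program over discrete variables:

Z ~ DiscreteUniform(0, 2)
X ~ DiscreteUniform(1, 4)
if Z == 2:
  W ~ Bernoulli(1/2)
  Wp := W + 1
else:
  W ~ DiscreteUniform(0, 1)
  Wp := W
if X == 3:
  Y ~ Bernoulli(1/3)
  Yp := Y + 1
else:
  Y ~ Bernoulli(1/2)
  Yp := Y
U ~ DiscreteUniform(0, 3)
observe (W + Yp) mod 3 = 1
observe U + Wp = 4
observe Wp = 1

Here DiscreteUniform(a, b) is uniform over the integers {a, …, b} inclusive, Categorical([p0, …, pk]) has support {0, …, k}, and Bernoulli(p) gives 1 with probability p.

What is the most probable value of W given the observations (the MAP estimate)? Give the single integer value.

argmax_v P(W = v | obs) = 1

Enumerate traces; 10 have nonzero weight after conditioning:
  (Z=0, X=1, W=1, Y=0, U=3) weight 1/192
  (Z=0, X=2, W=1, Y=0, U=3) weight 1/192
  (Z=0, X=4, W=1, Y=0, U=3) weight 1/192
  (Z=1, X=1, W=1, Y=0, U=3) weight 1/192
  (Z=1, X=2, W=1, Y=0, U=3) weight 1/192
  (Z=1, X=4, W=1, Y=0, U=3) weight 1/192
  (Z=2, X=1, W=0, Y=1, U=3) weight 1/192
  (Z=2, X=2, W=0, Y=1, U=3) weight 1/192
  … 2 more
Group by W:
  weight(W=0) = 13/576
  weight(W=1) = 1/32
Total weight = 13/576 + 1/32 = 31/576
P(W=0 | obs) = 13/576 / 31/576 = 13/31
P(W=1 | obs) = 1/32 / 31/576 = 18/31
argmax = 1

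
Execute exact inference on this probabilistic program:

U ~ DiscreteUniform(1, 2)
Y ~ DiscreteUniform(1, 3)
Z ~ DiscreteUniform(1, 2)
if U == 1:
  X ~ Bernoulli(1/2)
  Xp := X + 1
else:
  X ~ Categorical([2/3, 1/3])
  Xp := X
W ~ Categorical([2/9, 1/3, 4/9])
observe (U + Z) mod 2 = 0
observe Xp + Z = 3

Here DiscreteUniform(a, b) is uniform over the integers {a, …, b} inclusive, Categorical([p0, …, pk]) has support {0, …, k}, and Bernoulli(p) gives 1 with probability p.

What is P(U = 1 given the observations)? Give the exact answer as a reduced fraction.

P(U = 1 | obs) = 3/5

Enumerate traces; 18 have nonzero weight after conditioning:
  (U=1, Y=1, Z=1, X=1, W=0) weight 1/108
  (U=1, Y=1, Z=1, X=1, W=1) weight 1/72
  (U=1, Y=1, Z=1, X=1, W=2) weight 1/54
  (U=1, Y=2, Z=1, X=1, W=0) weight 1/108
  (U=1, Y=2, Z=1, X=1, W=1) weight 1/72
  (U=1, Y=2, Z=1, X=1, W=2) weight 1/54
  (U=1, Y=3, Z=1, X=1, W=0) weight 1/108
  (U=1, Y=3, Z=1, X=1, W=1) weight 1/72
  (U=2, Y=1, Z=2, X=1, W=0) weight 1/162
  … 9 more
Group by U:
  weight(U=1) = 1/8
  weight(U=2) = 1/12
Total weight = 1/8 + 1/12 = 5/24
P(U=1 | obs) = 1/8 / 5/24 = 3/5
P(U=2 | obs) = 1/12 / 5/24 = 2/5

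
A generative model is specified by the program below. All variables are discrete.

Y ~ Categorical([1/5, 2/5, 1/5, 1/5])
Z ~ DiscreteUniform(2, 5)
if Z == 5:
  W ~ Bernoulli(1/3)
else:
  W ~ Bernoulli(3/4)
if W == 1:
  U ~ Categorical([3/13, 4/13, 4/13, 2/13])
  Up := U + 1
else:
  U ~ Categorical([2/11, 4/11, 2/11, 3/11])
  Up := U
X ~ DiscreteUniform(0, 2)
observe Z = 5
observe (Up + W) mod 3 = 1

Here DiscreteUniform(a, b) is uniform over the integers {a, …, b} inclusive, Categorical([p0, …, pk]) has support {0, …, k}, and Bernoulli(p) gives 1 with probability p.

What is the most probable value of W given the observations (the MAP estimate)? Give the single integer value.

argmax_v P(W = v | obs) = 0

Enumerate traces; 24 have nonzero weight after conditioning:
  (Y=0, Z=5, W=0, U=1, X=0) weight 2/495
  (Y=0, Z=5, W=0, U=1, X=1) weight 2/495
  (Y=0, Z=5, W=0, U=1, X=2) weight 2/495
  (Y=0, Z=5, W=1, U=2, X=0) weight 1/585
  (Y=0, Z=5, W=1, U=2, X=1) weight 1/585
  (Y=0, Z=5, W=1, U=2, X=2) weight 1/585
  (Y=1, Z=5, W=0, U=1, X=0) weight 4/495
  (Y=1, Z=5, W=0, U=1, X=1) weight 4/495
  … 16 more
Group by W:
  weight(W=0) = 2/33
  weight(W=1) = 1/39
Total weight = 2/33 + 1/39 = 37/429
P(W=0 | obs) = 2/33 / 37/429 = 26/37
P(W=1 | obs) = 1/39 / 37/429 = 11/37
argmax = 0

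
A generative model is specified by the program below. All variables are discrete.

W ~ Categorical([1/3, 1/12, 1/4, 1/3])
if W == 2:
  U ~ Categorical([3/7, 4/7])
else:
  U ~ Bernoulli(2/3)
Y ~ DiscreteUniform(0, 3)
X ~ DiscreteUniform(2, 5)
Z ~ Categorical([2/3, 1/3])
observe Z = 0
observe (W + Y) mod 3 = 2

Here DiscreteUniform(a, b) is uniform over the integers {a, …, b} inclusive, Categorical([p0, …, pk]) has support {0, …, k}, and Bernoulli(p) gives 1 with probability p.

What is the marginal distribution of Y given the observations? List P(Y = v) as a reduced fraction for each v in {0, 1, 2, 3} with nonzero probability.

P(Y=0) = 1/5, P(Y=1) = 1/15, P(Y=2) = 8/15, P(Y=3) = 1/5

Enumerate traces; 40 have nonzero weight after conditioning:
  (W=0, U=0, Y=2, X=2, Z=0) weight 1/216
  (W=0, U=0, Y=2, X=3, Z=0) weight 1/216
  (W=0, U=0, Y=2, X=4, Z=0) weight 1/216
  (W=0, U=0, Y=2, X=5, Z=0) weight 1/216
  (W=0, U=1, Y=2, X=2, Z=0) weight 1/108
  (W=0, U=1, Y=2, X=3, Z=0) weight 1/108
  (W=0, U=1, Y=2, X=4, Z=0) weight 1/108
  (W=0, U=1, Y=2, X=5, Z=0) weight 1/108
  (W=1, U=0, Y=1, X=2, Z=0) weight 1/864
  (W=2, U=0, Y=0, X=2, Z=0) weight 1/224
  … 30 more
Group by Y:
  weight(Y=0) = 1/24
  weight(Y=1) = 1/72
  weight(Y=2) = 1/9
  weight(Y=3) = 1/24
Total weight = 1/24 + 1/72 + 1/9 + 1/24 = 5/24
P(Y=0 | obs) = 1/24 / 5/24 = 1/5
P(Y=1 | obs) = 1/72 / 5/24 = 1/15
P(Y=2 | obs) = 1/9 / 5/24 = 8/15
P(Y=3 | obs) = 1/24 / 5/24 = 1/5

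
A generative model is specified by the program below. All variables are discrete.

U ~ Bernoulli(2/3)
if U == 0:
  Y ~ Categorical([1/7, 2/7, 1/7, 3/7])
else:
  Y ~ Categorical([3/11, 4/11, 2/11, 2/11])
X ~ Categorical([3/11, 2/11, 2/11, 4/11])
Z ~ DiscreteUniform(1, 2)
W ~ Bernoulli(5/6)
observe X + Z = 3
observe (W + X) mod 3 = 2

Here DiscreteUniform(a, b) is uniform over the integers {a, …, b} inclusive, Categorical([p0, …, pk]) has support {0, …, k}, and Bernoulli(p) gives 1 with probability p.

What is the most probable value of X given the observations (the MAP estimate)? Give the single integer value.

Enumerate traces; 16 have nonzero weight after conditioning:
  (U=0, Y=0, X=1, Z=2, W=1) weight 5/1386
  (U=0, Y=0, X=2, Z=1, W=0) weight 1/1386
  (U=0, Y=1, X=1, Z=2, W=1) weight 5/693
  (U=0, Y=1, X=2, Z=1, W=0) weight 1/693
  (U=0, Y=2, X=1, Z=2, W=1) weight 5/1386
  (U=0, Y=2, X=2, Z=1, W=0) weight 1/1386
  (U=0, Y=3, X=1, Z=2, W=1) weight 5/462
  (U=0, Y=3, X=2, Z=1, W=0) weight 1/462
  … 8 more
Group by X:
  weight(X=1) = 5/66
  weight(X=2) = 1/66
Total weight = 5/66 + 1/66 = 1/11
P(X=1 | obs) = 5/66 / 1/11 = 5/6
P(X=2 | obs) = 1/66 / 1/11 = 1/6
argmax = 1

argmax_v P(X = v | obs) = 1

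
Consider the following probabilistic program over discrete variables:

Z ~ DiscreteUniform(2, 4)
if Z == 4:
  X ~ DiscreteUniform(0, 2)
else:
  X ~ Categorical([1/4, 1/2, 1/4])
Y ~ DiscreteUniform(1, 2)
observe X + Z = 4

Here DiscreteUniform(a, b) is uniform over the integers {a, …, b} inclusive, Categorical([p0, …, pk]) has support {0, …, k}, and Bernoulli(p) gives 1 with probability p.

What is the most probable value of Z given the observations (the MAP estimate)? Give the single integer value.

Enumerate traces; 6 have nonzero weight after conditioning:
  (Z=2, X=2, Y=1) weight 1/24
  (Z=2, X=2, Y=2) weight 1/24
  (Z=3, X=1, Y=1) weight 1/12
  (Z=3, X=1, Y=2) weight 1/12
  (Z=4, X=0, Y=1) weight 1/18
  (Z=4, X=0, Y=2) weight 1/18
Group by Z:
  weight(Z=2) = 1/12
  weight(Z=3) = 1/6
  weight(Z=4) = 1/9
Total weight = 1/12 + 1/6 + 1/9 = 13/36
P(Z=2 | obs) = 1/12 / 13/36 = 3/13
P(Z=3 | obs) = 1/6 / 13/36 = 6/13
P(Z=4 | obs) = 1/9 / 13/36 = 4/13
argmax = 3

argmax_v P(Z = v | obs) = 3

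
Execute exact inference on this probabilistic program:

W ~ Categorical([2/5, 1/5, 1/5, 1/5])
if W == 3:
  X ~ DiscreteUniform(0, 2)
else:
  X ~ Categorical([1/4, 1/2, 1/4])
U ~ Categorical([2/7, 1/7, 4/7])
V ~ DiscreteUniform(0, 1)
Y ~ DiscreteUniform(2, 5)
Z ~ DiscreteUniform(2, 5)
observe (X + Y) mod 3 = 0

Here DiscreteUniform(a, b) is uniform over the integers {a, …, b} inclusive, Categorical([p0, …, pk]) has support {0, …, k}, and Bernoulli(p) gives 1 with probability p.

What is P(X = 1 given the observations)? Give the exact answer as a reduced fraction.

P(X = 1 | obs) = 7/11

Enumerate traces; 384 have nonzero weight after conditioning:
  (W=0, X=0, U=0, V=0, Y=3, Z=2) weight 1/1120
  (W=0, X=0, U=0, V=0, Y=3, Z=3) weight 1/1120
  (W=0, X=0, U=0, V=0, Y=3, Z=4) weight 1/1120
  (W=0, X=0, U=0, V=0, Y=3, Z=5) weight 1/1120
  (W=0, X=0, U=0, V=1, Y=3, Z=2) weight 1/1120
  (W=0, X=0, U=0, V=1, Y=3, Z=3) weight 1/1120
  (W=0, X=0, U=0, V=1, Y=3, Z=4) weight 1/1120
  (W=0, X=0, U=0, V=1, Y=3, Z=5) weight 1/1120
  (W=0, X=1, U=0, V=0, Y=2, Z=2) weight 1/560
  (W=0, X=2, U=0, V=0, Y=4, Z=2) weight 1/1120
  … 374 more
Group by X:
  weight(X=0) = 1/15
  weight(X=1) = 7/30
  weight(X=2) = 1/15
Total weight = 1/15 + 7/30 + 1/15 = 11/30
P(X=0 | obs) = 1/15 / 11/30 = 2/11
P(X=1 | obs) = 7/30 / 11/30 = 7/11
P(X=2 | obs) = 1/15 / 11/30 = 2/11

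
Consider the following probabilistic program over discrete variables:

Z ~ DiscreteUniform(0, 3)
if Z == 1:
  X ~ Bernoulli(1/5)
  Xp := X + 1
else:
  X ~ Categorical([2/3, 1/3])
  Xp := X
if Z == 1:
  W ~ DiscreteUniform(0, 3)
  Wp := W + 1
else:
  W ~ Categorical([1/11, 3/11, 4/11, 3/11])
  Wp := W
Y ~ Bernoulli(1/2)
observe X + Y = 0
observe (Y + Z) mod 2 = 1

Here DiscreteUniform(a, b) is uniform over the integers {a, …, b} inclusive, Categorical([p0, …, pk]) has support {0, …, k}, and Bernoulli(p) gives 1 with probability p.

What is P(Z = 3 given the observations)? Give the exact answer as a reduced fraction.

P(Z = 3 | obs) = 5/11

Enumerate traces; 8 have nonzero weight after conditioning:
  (Z=1, X=0, W=0, Y=0) weight 1/40
  (Z=1, X=0, W=1, Y=0) weight 1/40
  (Z=1, X=0, W=2, Y=0) weight 1/40
  (Z=1, X=0, W=3, Y=0) weight 1/40
  (Z=3, X=0, W=0, Y=0) weight 1/132
  (Z=3, X=0, W=1, Y=0) weight 1/44
  (Z=3, X=0, W=2, Y=0) weight 1/33
  (Z=3, X=0, W=3, Y=0) weight 1/44
Group by Z:
  weight(Z=1) = 1/10
  weight(Z=3) = 1/12
Total weight = 1/10 + 1/12 = 11/60
P(Z=1 | obs) = 1/10 / 11/60 = 6/11
P(Z=3 | obs) = 1/12 / 11/60 = 5/11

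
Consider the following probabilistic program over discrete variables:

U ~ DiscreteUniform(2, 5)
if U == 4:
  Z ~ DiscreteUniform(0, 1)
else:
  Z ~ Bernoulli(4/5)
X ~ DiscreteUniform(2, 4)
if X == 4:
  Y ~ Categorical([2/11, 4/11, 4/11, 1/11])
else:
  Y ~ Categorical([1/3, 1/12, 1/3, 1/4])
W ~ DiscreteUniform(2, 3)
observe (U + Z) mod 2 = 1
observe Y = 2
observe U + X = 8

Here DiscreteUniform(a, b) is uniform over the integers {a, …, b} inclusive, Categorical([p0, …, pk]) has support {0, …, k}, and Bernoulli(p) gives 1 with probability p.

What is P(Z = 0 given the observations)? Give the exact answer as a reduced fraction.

Enumerate traces; 4 have nonzero weight after conditioning:
  (U=4, Z=1, X=4, Y=2, W=2) weight 1/132
  (U=4, Z=1, X=4, Y=2, W=3) weight 1/132
  (U=5, Z=0, X=3, Y=2, W=2) weight 1/360
  (U=5, Z=0, X=3, Y=2, W=3) weight 1/360
Group by Z:
  weight(Z=0) = 1/180
  weight(Z=1) = 1/66
Total weight = 1/180 + 1/66 = 41/1980
P(Z=0 | obs) = 1/180 / 41/1980 = 11/41
P(Z=1 | obs) = 1/66 / 41/1980 = 30/41

P(Z = 0 | obs) = 11/41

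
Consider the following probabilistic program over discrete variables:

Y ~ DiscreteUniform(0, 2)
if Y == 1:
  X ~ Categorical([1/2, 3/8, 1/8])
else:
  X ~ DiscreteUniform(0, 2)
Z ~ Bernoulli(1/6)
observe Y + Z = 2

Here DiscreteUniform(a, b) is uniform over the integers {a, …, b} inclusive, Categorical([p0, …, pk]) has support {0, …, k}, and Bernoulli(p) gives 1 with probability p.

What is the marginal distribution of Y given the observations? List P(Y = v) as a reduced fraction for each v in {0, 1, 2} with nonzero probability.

P(Y=1) = 1/6, P(Y=2) = 5/6

Enumerate traces; 6 have nonzero weight after conditioning:
  (Y=1, X=0, Z=1) weight 1/36
  (Y=1, X=1, Z=1) weight 1/48
  (Y=1, X=2, Z=1) weight 1/144
  (Y=2, X=0, Z=0) weight 5/54
  (Y=2, X=1, Z=0) weight 5/54
  (Y=2, X=2, Z=0) weight 5/54
Group by Y:
  weight(Y=1) = 1/18
  weight(Y=2) = 5/18
Total weight = 1/18 + 5/18 = 1/3
P(Y=1 | obs) = 1/18 / 1/3 = 1/6
P(Y=2 | obs) = 5/18 / 1/3 = 5/6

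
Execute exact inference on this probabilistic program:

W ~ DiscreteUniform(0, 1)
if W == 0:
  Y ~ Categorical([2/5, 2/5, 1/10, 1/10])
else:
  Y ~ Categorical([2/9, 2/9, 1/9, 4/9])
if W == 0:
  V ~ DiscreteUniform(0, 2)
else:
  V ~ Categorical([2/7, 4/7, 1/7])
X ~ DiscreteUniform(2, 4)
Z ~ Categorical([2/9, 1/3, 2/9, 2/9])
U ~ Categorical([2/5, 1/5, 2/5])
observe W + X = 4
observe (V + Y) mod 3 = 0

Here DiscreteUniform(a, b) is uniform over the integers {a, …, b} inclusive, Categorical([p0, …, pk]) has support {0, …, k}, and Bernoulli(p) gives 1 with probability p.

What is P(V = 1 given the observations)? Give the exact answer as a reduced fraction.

Enumerate traces; 96 have nonzero weight after conditioning:
  (W=0, Y=0, V=0, X=4, Z=0, U=0) weight 4/2025
  (W=0, Y=0, V=0, X=4, Z=0, U=1) weight 2/2025
  (W=0, Y=0, V=0, X=4, Z=0, U=2) weight 4/2025
  (W=0, Y=0, V=0, X=4, Z=1, U=0) weight 2/675
  (W=0, Y=0, V=0, X=4, Z=1, U=1) weight 1/675
  (W=0, Y=0, V=0, X=4, Z=1, U=2) weight 2/675
  (W=0, Y=0, V=0, X=4, Z=2, U=0) weight 4/2025
  (W=0, Y=0, V=0, X=4, Z=2, U=1) weight 2/2025
  (W=0, Y=1, V=2, X=4, Z=0, U=0) weight 4/2025
  (W=0, Y=2, V=1, X=4, Z=0, U=0) weight 1/2025
  … 86 more
Group by V:
  weight(V=0) = 5/84
  weight(V=1) = 61/3780
  weight(V=2) = 26/945
Total weight = 5/84 + 61/3780 + 26/945 = 13/126
P(V=0 | obs) = 5/84 / 13/126 = 15/26
P(V=1 | obs) = 61/3780 / 13/126 = 61/390
P(V=2 | obs) = 26/945 / 13/126 = 4/15

P(V = 1 | obs) = 61/390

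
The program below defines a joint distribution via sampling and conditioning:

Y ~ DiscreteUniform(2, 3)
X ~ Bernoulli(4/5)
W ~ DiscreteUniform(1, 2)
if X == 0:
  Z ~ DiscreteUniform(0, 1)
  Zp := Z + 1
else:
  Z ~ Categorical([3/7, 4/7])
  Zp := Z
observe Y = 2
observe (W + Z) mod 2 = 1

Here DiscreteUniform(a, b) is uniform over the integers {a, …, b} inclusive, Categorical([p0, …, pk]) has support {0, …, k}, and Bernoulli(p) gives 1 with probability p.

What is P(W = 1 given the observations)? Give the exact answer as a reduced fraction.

Enumerate traces; 4 have nonzero weight after conditioning:
  (Y=2, X=0, W=1, Z=0) weight 1/40
  (Y=2, X=0, W=2, Z=1) weight 1/40
  (Y=2, X=1, W=1, Z=0) weight 3/35
  (Y=2, X=1, W=2, Z=1) weight 4/35
Group by W:
  weight(W=1) = 31/280
  weight(W=2) = 39/280
Total weight = 31/280 + 39/280 = 1/4
P(W=1 | obs) = 31/280 / 1/4 = 31/70
P(W=2 | obs) = 39/280 / 1/4 = 39/70

P(W = 1 | obs) = 31/70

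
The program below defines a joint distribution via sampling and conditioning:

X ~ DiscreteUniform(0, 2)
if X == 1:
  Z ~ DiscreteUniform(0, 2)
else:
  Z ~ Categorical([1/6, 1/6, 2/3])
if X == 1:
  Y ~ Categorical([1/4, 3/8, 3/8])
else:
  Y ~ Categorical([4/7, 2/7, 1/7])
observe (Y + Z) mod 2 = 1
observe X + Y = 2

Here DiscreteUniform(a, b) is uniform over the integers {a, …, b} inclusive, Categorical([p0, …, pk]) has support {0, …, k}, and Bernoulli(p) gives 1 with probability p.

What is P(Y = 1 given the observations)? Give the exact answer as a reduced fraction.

P(Y = 1 | obs) = 21/31

Enumerate traces; 4 have nonzero weight after conditioning:
  (X=0, Z=1, Y=2) weight 1/126
  (X=1, Z=0, Y=1) weight 1/24
  (X=1, Z=2, Y=1) weight 1/24
  (X=2, Z=1, Y=0) weight 2/63
Group by Y:
  weight(Y=0) = 2/63
  weight(Y=1) = 1/12
  weight(Y=2) = 1/126
Total weight = 2/63 + 1/12 + 1/126 = 31/252
P(Y=0 | obs) = 2/63 / 31/252 = 8/31
P(Y=1 | obs) = 1/12 / 31/252 = 21/31
P(Y=2 | obs) = 1/126 / 31/252 = 2/31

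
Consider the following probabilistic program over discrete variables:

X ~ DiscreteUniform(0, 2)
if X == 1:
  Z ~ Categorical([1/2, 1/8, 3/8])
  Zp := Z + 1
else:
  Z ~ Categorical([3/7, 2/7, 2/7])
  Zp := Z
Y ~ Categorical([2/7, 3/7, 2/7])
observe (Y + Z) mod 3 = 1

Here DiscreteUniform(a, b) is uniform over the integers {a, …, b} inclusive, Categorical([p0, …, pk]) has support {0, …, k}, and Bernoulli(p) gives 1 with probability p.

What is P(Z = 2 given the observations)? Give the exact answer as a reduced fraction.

Enumerate traces; 9 have nonzero weight after conditioning:
  (X=0, Z=0, Y=1) weight 3/49
  (X=0, Z=1, Y=0) weight 4/147
  (X=0, Z=2, Y=2) weight 4/147
  (X=1, Z=0, Y=1) weight 1/14
  (X=1, Z=1, Y=0) weight 1/84
  (X=1, Z=2, Y=2) weight 1/28
  (X=2, Z=0, Y=1) weight 3/49
  (X=2, Z=1, Y=0) weight 4/147
  … 1 more
Group by Z:
  weight(Z=0) = 19/98
  weight(Z=1) = 13/196
  weight(Z=2) = 53/588
Total weight = 19/98 + 13/196 + 53/588 = 103/294
P(Z=0 | obs) = 19/98 / 103/294 = 57/103
P(Z=1 | obs) = 13/196 / 103/294 = 39/206
P(Z=2 | obs) = 53/588 / 103/294 = 53/206

P(Z = 2 | obs) = 53/206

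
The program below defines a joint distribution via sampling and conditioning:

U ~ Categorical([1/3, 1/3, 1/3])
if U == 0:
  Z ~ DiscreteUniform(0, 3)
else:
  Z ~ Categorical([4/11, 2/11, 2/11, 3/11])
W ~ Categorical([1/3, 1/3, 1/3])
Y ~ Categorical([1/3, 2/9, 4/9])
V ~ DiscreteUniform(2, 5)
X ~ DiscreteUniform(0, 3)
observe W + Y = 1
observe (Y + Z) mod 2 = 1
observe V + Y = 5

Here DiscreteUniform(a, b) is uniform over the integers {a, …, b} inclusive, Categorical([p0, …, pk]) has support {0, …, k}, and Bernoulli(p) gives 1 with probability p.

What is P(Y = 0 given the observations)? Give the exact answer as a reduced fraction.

Enumerate traces; 48 have nonzero weight after conditioning:
  (U=0, Z=0, W=0, Y=1, V=4, X=0) weight 1/2592
  (U=0, Z=0, W=0, Y=1, V=4, X=1) weight 1/2592
  (U=0, Z=0, W=0, Y=1, V=4, X=2) weight 1/2592
  (U=0, Z=0, W=0, Y=1, V=4, X=3) weight 1/2592
  (U=0, Z=1, W=1, Y=0, V=5, X=0) weight 1/1728
  (U=0, Z=1, W=1, Y=0, V=5, X=1) weight 1/1728
  (U=0, Z=1, W=1, Y=0, V=5, X=2) weight 1/1728
  (U=0, Z=1, W=1, Y=0, V=5, X=3) weight 1/1728
  … 40 more
Group by Y:
  weight(Y=0) = 31/2376
  weight(Y=1) = 35/3564
Total weight = 31/2376 + 35/3564 = 163/7128
P(Y=0 | obs) = 31/2376 / 163/7128 = 93/163
P(Y=1 | obs) = 35/3564 / 163/7128 = 70/163

P(Y = 0 | obs) = 93/163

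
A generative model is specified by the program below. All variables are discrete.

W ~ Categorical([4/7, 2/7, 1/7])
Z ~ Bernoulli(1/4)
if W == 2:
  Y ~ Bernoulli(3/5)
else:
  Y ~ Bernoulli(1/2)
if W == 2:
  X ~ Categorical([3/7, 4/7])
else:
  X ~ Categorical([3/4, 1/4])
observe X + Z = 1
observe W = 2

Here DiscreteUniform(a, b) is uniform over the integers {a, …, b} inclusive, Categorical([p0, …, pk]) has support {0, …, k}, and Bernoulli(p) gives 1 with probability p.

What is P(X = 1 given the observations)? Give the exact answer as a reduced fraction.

P(X = 1 | obs) = 4/5

Enumerate traces; 4 have nonzero weight after conditioning:
  (W=2, Z=0, Y=0, X=1) weight 6/245
  (W=2, Z=0, Y=1, X=1) weight 9/245
  (W=2, Z=1, Y=0, X=0) weight 3/490
  (W=2, Z=1, Y=1, X=0) weight 9/980
Group by X:
  weight(X=0) = 3/196
  weight(X=1) = 3/49
Total weight = 3/196 + 3/49 = 15/196
P(X=0 | obs) = 3/196 / 15/196 = 1/5
P(X=1 | obs) = 3/49 / 15/196 = 4/5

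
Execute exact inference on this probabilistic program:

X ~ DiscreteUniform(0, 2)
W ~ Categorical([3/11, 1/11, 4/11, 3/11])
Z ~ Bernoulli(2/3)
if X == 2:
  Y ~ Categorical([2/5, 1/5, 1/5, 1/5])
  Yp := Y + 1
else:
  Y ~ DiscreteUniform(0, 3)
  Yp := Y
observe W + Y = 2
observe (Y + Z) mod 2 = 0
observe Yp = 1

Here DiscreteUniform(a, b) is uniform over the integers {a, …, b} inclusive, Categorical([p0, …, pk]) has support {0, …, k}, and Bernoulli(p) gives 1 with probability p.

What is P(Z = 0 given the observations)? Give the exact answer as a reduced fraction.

Enumerate traces; 3 have nonzero weight after conditioning:
  (X=0, W=1, Z=1, Y=1) weight 1/198
  (X=1, W=1, Z=1, Y=1) weight 1/198
  (X=2, W=2, Z=0, Y=0) weight 8/495
Group by Z:
  weight(Z=0) = 8/495
  weight(Z=1) = 1/99
Total weight = 8/495 + 1/99 = 13/495
P(Z=0 | obs) = 8/495 / 13/495 = 8/13
P(Z=1 | obs) = 1/99 / 13/495 = 5/13

P(Z = 0 | obs) = 8/13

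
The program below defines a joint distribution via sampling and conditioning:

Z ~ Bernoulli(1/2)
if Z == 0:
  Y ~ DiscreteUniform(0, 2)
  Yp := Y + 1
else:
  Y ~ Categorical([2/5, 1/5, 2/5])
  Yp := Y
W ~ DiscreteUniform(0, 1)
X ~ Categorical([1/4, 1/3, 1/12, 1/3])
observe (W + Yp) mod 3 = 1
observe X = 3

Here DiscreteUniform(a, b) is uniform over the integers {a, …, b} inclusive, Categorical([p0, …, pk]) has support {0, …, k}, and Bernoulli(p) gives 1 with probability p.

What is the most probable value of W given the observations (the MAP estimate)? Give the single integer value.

argmax_v P(W = v | obs) = 1

Enumerate traces; 4 have nonzero weight after conditioning:
  (Z=0, Y=0, W=0, X=3) weight 1/36
  (Z=0, Y=2, W=1, X=3) weight 1/36
  (Z=1, Y=0, W=1, X=3) weight 1/30
  (Z=1, Y=1, W=0, X=3) weight 1/60
Group by W:
  weight(W=0) = 2/45
  weight(W=1) = 11/180
Total weight = 2/45 + 11/180 = 19/180
P(W=0 | obs) = 2/45 / 19/180 = 8/19
P(W=1 | obs) = 11/180 / 19/180 = 11/19
argmax = 1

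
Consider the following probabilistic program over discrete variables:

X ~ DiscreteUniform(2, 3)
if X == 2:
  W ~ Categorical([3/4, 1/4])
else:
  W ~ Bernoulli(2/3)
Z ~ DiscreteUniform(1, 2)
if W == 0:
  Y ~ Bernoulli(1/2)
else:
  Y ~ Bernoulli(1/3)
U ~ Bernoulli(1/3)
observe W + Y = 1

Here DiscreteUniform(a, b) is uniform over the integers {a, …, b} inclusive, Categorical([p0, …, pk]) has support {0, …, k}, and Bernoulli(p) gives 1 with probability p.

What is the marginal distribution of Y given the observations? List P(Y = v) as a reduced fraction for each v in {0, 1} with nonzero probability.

P(Y=0) = 44/83, P(Y=1) = 39/83

Enumerate traces; 16 have nonzero weight after conditioning:
  (X=2, W=0, Z=1, Y=1, U=0) weight 1/16
  (X=2, W=0, Z=1, Y=1, U=1) weight 1/32
  (X=2, W=0, Z=2, Y=1, U=0) weight 1/16
  (X=2, W=0, Z=2, Y=1, U=1) weight 1/32
  (X=2, W=1, Z=1, Y=0, U=0) weight 1/36
  (X=2, W=1, Z=1, Y=0, U=1) weight 1/72
  (X=2, W=1, Z=2, Y=0, U=0) weight 1/36
  (X=2, W=1, Z=2, Y=0, U=1) weight 1/72
  … 8 more
Group by Y:
  weight(Y=0) = 11/36
  weight(Y=1) = 13/48
Total weight = 11/36 + 13/48 = 83/144
P(Y=0 | obs) = 11/36 / 83/144 = 44/83
P(Y=1 | obs) = 13/48 / 83/144 = 39/83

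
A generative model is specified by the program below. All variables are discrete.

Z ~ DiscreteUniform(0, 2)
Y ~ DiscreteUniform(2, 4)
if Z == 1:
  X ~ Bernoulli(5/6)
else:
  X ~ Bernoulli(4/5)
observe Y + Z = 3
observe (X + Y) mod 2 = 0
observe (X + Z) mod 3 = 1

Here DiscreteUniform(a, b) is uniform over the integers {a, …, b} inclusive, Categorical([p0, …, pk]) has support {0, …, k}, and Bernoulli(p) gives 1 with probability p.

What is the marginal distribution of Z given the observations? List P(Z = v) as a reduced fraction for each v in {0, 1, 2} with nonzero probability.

P(Z=0) = 24/29, P(Z=1) = 5/29

Enumerate traces; 2 have nonzero weight after conditioning:
  (Z=0, Y=3, X=1) weight 4/45
  (Z=1, Y=2, X=0) weight 1/54
Group by Z:
  weight(Z=0) = 4/45
  weight(Z=1) = 1/54
Total weight = 4/45 + 1/54 = 29/270
P(Z=0 | obs) = 4/45 / 29/270 = 24/29
P(Z=1 | obs) = 1/54 / 29/270 = 5/29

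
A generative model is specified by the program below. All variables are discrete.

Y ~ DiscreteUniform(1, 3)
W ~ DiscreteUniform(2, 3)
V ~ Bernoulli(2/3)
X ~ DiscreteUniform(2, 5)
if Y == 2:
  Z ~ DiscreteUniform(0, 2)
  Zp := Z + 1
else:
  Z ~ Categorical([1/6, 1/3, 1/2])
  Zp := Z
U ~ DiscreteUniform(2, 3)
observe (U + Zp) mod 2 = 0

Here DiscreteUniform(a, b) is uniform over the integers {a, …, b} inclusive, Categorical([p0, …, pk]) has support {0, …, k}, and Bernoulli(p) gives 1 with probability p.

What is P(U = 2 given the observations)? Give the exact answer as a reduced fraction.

P(U = 2 | obs) = 5/9

Enumerate traces; 144 have nonzero weight after conditioning:
  (Y=1, W=2, V=0, X=2, Z=0, U=2) weight 1/864
  (Y=1, W=2, V=0, X=2, Z=1, U=3) weight 1/432
  (Y=1, W=2, V=0, X=2, Z=2, U=2) weight 1/288
  (Y=1, W=2, V=0, X=3, Z=0, U=2) weight 1/864
  (Y=1, W=2, V=0, X=3, Z=1, U=3) weight 1/432
  (Y=1, W=2, V=0, X=3, Z=2, U=2) weight 1/288
  (Y=1, W=2, V=0, X=4, Z=0, U=2) weight 1/864
  (Y=1, W=2, V=0, X=4, Z=1, U=3) weight 1/432
  … 136 more
Group by U:
  weight(U=2) = 5/18
  weight(U=3) = 2/9
Total weight = 5/18 + 2/9 = 1/2
P(U=2 | obs) = 5/18 / 1/2 = 5/9
P(U=3 | obs) = 2/9 / 1/2 = 4/9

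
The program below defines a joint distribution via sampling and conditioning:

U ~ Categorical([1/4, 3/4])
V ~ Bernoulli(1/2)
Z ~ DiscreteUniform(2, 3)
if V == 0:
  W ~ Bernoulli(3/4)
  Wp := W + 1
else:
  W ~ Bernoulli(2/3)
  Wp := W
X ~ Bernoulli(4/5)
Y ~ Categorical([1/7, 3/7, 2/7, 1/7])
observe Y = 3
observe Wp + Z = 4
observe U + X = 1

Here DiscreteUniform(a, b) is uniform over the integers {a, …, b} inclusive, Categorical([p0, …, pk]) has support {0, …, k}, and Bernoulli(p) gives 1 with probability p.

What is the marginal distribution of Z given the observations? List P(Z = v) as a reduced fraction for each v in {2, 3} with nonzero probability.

P(Z=2) = 9/20, P(Z=3) = 11/20

Enumerate traces; 6 have nonzero weight after conditioning:
  (U=0, V=0, Z=2, W=1, X=1, Y=3) weight 3/560
  (U=0, V=0, Z=3, W=0, X=1, Y=3) weight 1/560
  (U=0, V=1, Z=3, W=1, X=1, Y=3) weight 1/210
  (U=1, V=0, Z=2, W=1, X=0, Y=3) weight 9/2240
  (U=1, V=0, Z=3, W=0, X=0, Y=3) weight 3/2240
  (U=1, V=1, Z=3, W=1, X=0, Y=3) weight 1/280
Group by Z:
  weight(Z=2) = 3/320
  weight(Z=3) = 11/960
Total weight = 3/320 + 11/960 = 1/48
P(Z=2 | obs) = 3/320 / 1/48 = 9/20
P(Z=3 | obs) = 11/960 / 1/48 = 11/20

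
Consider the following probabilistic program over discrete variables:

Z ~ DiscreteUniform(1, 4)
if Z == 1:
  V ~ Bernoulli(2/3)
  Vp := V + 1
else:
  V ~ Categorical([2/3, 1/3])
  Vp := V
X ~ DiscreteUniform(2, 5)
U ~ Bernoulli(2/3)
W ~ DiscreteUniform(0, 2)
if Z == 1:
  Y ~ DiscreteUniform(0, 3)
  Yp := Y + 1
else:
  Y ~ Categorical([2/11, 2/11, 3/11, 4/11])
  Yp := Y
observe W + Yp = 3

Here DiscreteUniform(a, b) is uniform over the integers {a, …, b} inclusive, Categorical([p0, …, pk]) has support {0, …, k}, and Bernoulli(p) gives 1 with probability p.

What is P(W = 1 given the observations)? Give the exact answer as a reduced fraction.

Enumerate traces; 192 have nonzero weight after conditioning:
  (Z=1, V=0, X=2, U=0, W=0, Y=2) weight 1/1728
  (Z=1, V=0, X=2, U=0, W=1, Y=1) weight 1/1728
  (Z=1, V=0, X=2, U=0, W=2, Y=0) weight 1/1728
  (Z=1, V=0, X=2, U=1, W=0, Y=2) weight 1/864
  (Z=1, V=0, X=2, U=1, W=1, Y=1) weight 1/864
  (Z=1, V=0, X=2, U=1, W=2, Y=0) weight 1/864
  (Z=1, V=0, X=3, U=0, W=0, Y=2) weight 1/1728
  (Z=1, V=0, X=3, U=0, W=1, Y=1) weight 1/1728
  … 184 more
Group by W:
  weight(W=0) = 59/528
  weight(W=1) = 47/528
  weight(W=2) = 35/528
Total weight = 59/528 + 47/528 + 35/528 = 47/176
P(W=0 | obs) = 59/528 / 47/176 = 59/141
P(W=1 | obs) = 47/528 / 47/176 = 1/3
P(W=2 | obs) = 35/528 / 47/176 = 35/141

P(W = 1 | obs) = 1/3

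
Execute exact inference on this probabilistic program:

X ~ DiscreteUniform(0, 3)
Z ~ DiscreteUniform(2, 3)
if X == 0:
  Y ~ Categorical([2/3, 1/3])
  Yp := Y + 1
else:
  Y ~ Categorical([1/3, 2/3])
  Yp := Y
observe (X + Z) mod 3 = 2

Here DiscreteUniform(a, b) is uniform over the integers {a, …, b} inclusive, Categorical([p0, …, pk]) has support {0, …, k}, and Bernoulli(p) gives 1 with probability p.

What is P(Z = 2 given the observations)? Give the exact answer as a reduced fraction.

P(Z = 2 | obs) = 2/3

Enumerate traces; 6 have nonzero weight after conditioning:
  (X=0, Z=2, Y=0) weight 1/12
  (X=0, Z=2, Y=1) weight 1/24
  (X=2, Z=3, Y=0) weight 1/24
  (X=2, Z=3, Y=1) weight 1/12
  (X=3, Z=2, Y=0) weight 1/24
  (X=3, Z=2, Y=1) weight 1/12
Group by Z:
  weight(Z=2) = 1/4
  weight(Z=3) = 1/8
Total weight = 1/4 + 1/8 = 3/8
P(Z=2 | obs) = 1/4 / 3/8 = 2/3
P(Z=3 | obs) = 1/8 / 3/8 = 1/3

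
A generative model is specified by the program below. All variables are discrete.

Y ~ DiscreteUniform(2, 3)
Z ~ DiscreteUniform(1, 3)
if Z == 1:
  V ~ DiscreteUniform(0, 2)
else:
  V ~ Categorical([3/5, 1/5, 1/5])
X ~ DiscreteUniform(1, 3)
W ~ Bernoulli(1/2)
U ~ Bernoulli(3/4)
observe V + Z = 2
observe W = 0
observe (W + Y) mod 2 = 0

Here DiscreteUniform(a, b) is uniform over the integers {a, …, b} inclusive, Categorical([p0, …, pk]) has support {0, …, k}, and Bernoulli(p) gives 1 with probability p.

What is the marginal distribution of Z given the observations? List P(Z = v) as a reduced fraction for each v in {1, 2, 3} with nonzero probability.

P(Z=1) = 5/14, P(Z=2) = 9/14

Enumerate traces; 12 have nonzero weight after conditioning:
  (Y=2, Z=1, V=1, X=1, W=0, U=0) weight 1/432
  (Y=2, Z=1, V=1, X=1, W=0, U=1) weight 1/144
  (Y=2, Z=1, V=1, X=2, W=0, U=0) weight 1/432
  (Y=2, Z=1, V=1, X=2, W=0, U=1) weight 1/144
  (Y=2, Z=1, V=1, X=3, W=0, U=0) weight 1/432
  (Y=2, Z=1, V=1, X=3, W=0, U=1) weight 1/144
  (Y=2, Z=2, V=0, X=1, W=0, U=0) weight 1/240
  (Y=2, Z=2, V=0, X=1, W=0, U=1) weight 1/80
  … 4 more
Group by Z:
  weight(Z=1) = 1/36
  weight(Z=2) = 1/20
Total weight = 1/36 + 1/20 = 7/90
P(Z=1 | obs) = 1/36 / 7/90 = 5/14
P(Z=2 | obs) = 1/20 / 7/90 = 9/14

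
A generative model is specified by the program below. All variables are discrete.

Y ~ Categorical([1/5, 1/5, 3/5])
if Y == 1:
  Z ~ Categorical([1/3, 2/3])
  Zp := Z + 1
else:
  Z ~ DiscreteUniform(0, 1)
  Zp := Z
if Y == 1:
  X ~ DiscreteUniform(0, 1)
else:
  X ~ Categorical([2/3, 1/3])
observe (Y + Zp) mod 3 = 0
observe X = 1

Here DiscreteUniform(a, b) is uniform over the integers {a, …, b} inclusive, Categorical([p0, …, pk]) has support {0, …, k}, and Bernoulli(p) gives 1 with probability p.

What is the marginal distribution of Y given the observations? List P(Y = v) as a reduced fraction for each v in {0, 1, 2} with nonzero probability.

Enumerate traces; 3 have nonzero weight after conditioning:
  (Y=0, Z=0, X=1) weight 1/30
  (Y=1, Z=1, X=1) weight 1/15
  (Y=2, Z=1, X=1) weight 1/10
Group by Y:
  weight(Y=0) = 1/30
  weight(Y=1) = 1/15
  weight(Y=2) = 1/10
Total weight = 1/30 + 1/15 + 1/10 = 1/5
P(Y=0 | obs) = 1/30 / 1/5 = 1/6
P(Y=1 | obs) = 1/15 / 1/5 = 1/3
P(Y=2 | obs) = 1/10 / 1/5 = 1/2

P(Y=0) = 1/6, P(Y=1) = 1/3, P(Y=2) = 1/2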